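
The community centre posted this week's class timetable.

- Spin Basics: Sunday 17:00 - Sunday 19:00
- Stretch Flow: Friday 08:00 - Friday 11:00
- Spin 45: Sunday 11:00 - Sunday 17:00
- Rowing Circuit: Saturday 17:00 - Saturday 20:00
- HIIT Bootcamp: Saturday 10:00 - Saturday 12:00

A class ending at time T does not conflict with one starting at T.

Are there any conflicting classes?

No

Two intervals overlap when each starts before the other ends.
Sorted by start: Stretch Flow, HIIT Bootcamp, Rowing Circuit, Spin 45, Spin Basics.
HIIT Bootcamp starts after Stretch Flow ends, so Stretch Flow has no further overlaps.
Rowing Circuit starts after HIIT Bootcamp ends, so HIIT Bootcamp has no further overlaps.
Spin 45 starts after Rowing Circuit ends, so Rowing Circuit has no further overlaps.
Spin Basics starts exactly when Spin 45 ends (back-to-back, no overlap).
Every pair is clear; the schedule has no overlaps.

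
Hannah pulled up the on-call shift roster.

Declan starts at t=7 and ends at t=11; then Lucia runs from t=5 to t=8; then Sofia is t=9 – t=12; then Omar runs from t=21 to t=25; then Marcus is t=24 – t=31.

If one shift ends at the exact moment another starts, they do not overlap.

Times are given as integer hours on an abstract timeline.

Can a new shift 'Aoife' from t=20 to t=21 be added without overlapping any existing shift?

Yes — the slot is free

Lucia: ends t=8 at or before Aoife starts t=20 → clear.
Declan: ends t=11 at or before Aoife starts t=20 → clear.
Sofia: ends t=12 at or before Aoife starts t=20 → clear.
Omar: starts t=21 at or after Aoife ends t=21 → clear.
Marcus: starts t=24 at or after Aoife ends t=21 → clear.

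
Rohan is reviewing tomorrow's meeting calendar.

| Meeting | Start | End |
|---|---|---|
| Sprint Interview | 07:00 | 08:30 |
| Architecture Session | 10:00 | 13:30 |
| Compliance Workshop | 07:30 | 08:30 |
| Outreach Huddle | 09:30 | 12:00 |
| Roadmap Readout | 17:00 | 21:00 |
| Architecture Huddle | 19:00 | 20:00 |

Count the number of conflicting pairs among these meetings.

3

Check each pair: they overlap iff neither finishes before the other starts.
Sorted by start: Sprint Interview, Compliance Workshop, Outreach Huddle, Architecture Session, Roadmap Readout, Architecture Huddle.
Compliance Workshop starts before Sprint Interview ends → Sprint Interview and Compliance Workshop overlap.
Outreach Huddle starts after Sprint Interview ends — done with Sprint Interview.
Outreach Huddle starts after Compliance Workshop ends — done with Compliance Workshop.
Architecture Session starts before Outreach Huddle ends → Outreach Huddle and Architecture Session overlap.
Roadmap Readout starts after Outreach Huddle ends — done with Outreach Huddle.
Roadmap Readout starts after Architecture Session ends — done with Architecture Session.
Architecture Huddle starts before Roadmap Readout ends → Roadmap Readout and Architecture Huddle overlap.
Overlapping pairs: Architecture Huddle & Roadmap Readout, Architecture Session & Outreach Huddle, Compliance Workshop & Sprint Interview — 3 in total.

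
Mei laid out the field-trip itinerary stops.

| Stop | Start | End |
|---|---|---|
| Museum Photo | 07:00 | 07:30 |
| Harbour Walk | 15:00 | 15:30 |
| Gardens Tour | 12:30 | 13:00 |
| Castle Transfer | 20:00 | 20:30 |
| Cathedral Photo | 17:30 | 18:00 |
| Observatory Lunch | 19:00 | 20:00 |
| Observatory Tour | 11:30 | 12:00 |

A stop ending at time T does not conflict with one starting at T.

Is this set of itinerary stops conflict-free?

Sorted by start: Museum Photo, Observatory Tour, Gardens Tour, Harbour Walk, Cathedral Photo, Observatory Lunch, Castle Transfer.
Observatory Tour starts after Museum Photo ends; Museum Photo is clear from here.
Gardens Tour starts after Observatory Tour ends; Observatory Tour is clear from here.
Harbour Walk starts after Gardens Tour ends; Gardens Tour is clear from here.
Cathedral Photo starts after Harbour Walk ends; Harbour Walk is clear from here.
Observatory Lunch starts after Cathedral Photo ends; Cathedral Photo is clear from here.
Castle Transfer starts exactly when Observatory Lunch ends (back-to-back, no overlap).
Every pair is clear; the schedule has no overlaps.

Yes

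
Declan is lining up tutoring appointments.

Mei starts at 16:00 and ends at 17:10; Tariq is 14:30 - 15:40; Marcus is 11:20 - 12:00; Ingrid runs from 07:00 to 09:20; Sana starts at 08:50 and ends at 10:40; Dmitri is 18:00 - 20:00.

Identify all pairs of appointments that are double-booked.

Sorted by start: Ingrid, Sana, Marcus, Tariq, Mei, Dmitri.
Sana starts before Ingrid ends → Ingrid and Sana overlap.
Marcus starts after Ingrid ends, so Ingrid has no further overlaps.
Marcus starts after Sana ends, so Sana has no further overlaps.
Tariq starts after Marcus ends, so Marcus has no further overlaps.
Mei starts after Tariq ends, so Tariq has no further overlaps.
Dmitri starts after Mei ends.

Ingrid & Sana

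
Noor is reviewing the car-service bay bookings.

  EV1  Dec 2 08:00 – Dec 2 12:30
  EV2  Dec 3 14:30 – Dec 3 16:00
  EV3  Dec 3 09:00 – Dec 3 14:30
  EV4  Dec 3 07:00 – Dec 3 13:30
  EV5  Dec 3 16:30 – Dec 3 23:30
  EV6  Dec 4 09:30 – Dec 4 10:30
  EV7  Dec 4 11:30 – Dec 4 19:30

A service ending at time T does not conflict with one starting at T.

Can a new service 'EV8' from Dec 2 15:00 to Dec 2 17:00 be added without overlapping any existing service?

EV1: ends Dec 2 12:30 at or before EV8 starts Dec 2 15:00 → clear.
EV4: starts Dec 3 07:00 at or after EV8 ends Dec 2 17:00 → clear.
EV3: starts Dec 3 09:00 at or after EV8 ends Dec 2 17:00 → clear.
EV2: starts Dec 3 14:30 at or after EV8 ends Dec 2 17:00 → clear.
EV5: starts Dec 3 16:30 at or after EV8 ends Dec 2 17:00 → clear.
EV6: starts Dec 4 09:30 at or after EV8 ends Dec 2 17:00 → clear.
EV7: starts Dec 4 11:30 at or after EV8 ends Dec 2 17:00 → clear.

Yes — the slot is free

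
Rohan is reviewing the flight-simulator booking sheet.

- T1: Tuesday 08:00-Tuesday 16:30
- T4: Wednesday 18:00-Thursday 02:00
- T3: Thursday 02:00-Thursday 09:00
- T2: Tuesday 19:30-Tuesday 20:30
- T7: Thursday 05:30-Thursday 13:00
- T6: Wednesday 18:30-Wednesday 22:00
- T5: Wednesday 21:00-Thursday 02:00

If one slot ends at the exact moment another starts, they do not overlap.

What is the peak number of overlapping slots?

3

Sweep the timeline, counting +1 at each start and −1 at each end (ends before starts at a tie):
Tuesday 08:00 start T1 → 1
Tuesday 16:30 end T1 → 0
Tuesday 19:30 start T2 → 1
Tuesday 20:30 end T2 → 0
Wednesday 18:00 start T4 → 1
Wednesday 18:30 start T6 → 2
Wednesday 21:00 start T5 → 3
Wednesday 22:00 end T6 → 2
Thursday 02:00 end T4 → 1
Thursday 02:00 end T5 → 0
Thursday 02:00 start T3 → 1
Thursday 05:30 start T7 → 2
Thursday 09:00 end T3 → 1
Thursday 13:00 end T7 → 0
Peak is 3, at Wednesday 21:00 (T4, T5, T6).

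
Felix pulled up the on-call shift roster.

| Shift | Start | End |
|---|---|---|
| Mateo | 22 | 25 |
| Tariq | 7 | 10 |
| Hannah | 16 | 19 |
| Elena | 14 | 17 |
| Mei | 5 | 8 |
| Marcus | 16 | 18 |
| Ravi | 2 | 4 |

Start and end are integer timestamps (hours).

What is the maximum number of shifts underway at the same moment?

3

Sort all start/end points and keep a running count:
2 start Ravi → 1
4 end Ravi → 0
5 start Mei → 1
7 start Tariq → 2
8 end Mei → 1
10 end Tariq → 0
14 start Elena → 1
16 start Hannah → 2
16 start Marcus → 3
17 end Elena → 2
18 end Marcus → 1
19 end Hannah → 0
22 start Mateo → 1
25 end Mateo → 0
Peak is 3, at 16 (Elena, Hannah, Marcus).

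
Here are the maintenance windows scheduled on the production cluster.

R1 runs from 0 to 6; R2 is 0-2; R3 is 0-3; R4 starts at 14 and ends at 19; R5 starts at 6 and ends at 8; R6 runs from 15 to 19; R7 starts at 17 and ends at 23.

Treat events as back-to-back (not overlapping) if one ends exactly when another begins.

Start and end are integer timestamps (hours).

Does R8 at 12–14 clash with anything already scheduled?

No — it doesn't clash with anything

R1: ends 6 at or before R8 starts 12 → clear.
R2: ends 2 at or before R8 starts 12 → clear.
R3: ends 3 at or before R8 starts 12 → clear.
R5: ends 8 at or before R8 starts 12 → clear.
R4: starts 14 at or after R8 ends 14 → clear.
R6: starts 15 at or after R8 ends 14 → clear.
R7: starts 17 at or after R8 ends 14 → clear.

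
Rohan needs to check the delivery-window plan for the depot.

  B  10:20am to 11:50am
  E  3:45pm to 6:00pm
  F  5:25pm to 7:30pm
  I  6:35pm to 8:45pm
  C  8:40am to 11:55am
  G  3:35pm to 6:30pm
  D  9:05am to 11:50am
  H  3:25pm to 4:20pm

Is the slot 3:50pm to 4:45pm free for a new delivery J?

No — it overlaps E, G, H

C: ends 11:55am at or before J starts 3:50pm → clear.
D: ends 11:50am at or before J starts 3:50pm → clear.
B: ends 11:50am at or before J starts 3:50pm → clear.
H: starts 3:25pm before J ends 4:45pm, and ends 4:20pm after J starts 3:50pm → overlap.
G: starts 3:35pm before J ends 4:45pm, and ends 6:30pm after J starts 3:50pm → overlap.
E: starts 3:45pm before J ends 4:45pm, and ends 6:00pm after J starts 3:50pm → overlap.
F: starts 5:25pm at or after J ends 4:45pm → clear.
I: starts 6:35pm at or after J ends 4:45pm → clear.
J overlaps E, G, H.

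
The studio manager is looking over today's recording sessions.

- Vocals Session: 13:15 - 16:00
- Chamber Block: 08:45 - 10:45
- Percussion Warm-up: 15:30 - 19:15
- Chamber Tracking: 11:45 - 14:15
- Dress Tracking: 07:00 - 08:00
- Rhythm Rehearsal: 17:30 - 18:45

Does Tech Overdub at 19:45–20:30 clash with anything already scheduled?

Dress Tracking: ends 08:00 at or before Tech Overdub starts 19:45 → clear.
Chamber Block: ends 10:45 at or before Tech Overdub starts 19:45 → clear.
Chamber Tracking: ends 14:15 at or before Tech Overdub starts 19:45 → clear.
Vocals Session: ends 16:00 at or before Tech Overdub starts 19:45 → clear.
Percussion Warm-up: ends 19:15 at or before Tech Overdub starts 19:45 → clear.
Rhythm Rehearsal: ends 18:45 at or before Tech Overdub starts 19:45 → clear.

No — it doesn't clash with anything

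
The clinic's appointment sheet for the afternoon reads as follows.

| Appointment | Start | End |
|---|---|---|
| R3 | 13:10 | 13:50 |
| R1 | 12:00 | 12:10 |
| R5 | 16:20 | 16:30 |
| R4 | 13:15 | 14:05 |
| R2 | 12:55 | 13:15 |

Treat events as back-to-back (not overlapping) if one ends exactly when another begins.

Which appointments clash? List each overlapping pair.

Sorted by start: R1, R2, R3, R4, R5.
R2 starts after R1 ends — done with R1.
R3 starts before R2 ends → R2 and R3 overlap.
R4 starts exactly when R2 ends (back-to-back, no overlap) — done with R2.
R4 starts before R3 ends → R3 and R4 overlap.
R5 starts after R3 ends.
R5 starts after R4 ends.

R2 & R3, R3 & R4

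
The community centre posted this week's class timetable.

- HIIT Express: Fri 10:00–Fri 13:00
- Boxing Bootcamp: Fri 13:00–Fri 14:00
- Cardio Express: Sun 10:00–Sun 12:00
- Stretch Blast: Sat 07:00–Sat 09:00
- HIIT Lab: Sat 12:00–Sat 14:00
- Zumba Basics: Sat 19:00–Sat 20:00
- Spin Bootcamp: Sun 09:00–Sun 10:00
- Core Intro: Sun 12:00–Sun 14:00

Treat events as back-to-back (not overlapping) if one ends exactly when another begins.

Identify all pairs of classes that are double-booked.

no overlapping pairs

Sorted by start: HIIT Express, Boxing Bootcamp, Stretch Blast, HIIT Lab, Zumba Basics, Spin Bootcamp, Cardio Express, Core Intro.
Boxing Bootcamp starts exactly when HIIT Express ends (back-to-back, no overlap); HIIT Express is clear from here.
Stretch Blast starts after Boxing Bootcamp ends; Boxing Bootcamp is clear from here.
HIIT Lab starts after Stretch Blast ends; Stretch Blast is clear from here.
Zumba Basics starts after HIIT Lab ends; HIIT Lab is clear from here.
Spin Bootcamp starts after Zumba Basics ends; Zumba Basics is clear from here.
Cardio Express starts exactly when Spin Bootcamp ends (back-to-back, no overlap); Spin Bootcamp is clear from here.
Core Intro starts exactly when Cardio Express ends (back-to-back, no overlap).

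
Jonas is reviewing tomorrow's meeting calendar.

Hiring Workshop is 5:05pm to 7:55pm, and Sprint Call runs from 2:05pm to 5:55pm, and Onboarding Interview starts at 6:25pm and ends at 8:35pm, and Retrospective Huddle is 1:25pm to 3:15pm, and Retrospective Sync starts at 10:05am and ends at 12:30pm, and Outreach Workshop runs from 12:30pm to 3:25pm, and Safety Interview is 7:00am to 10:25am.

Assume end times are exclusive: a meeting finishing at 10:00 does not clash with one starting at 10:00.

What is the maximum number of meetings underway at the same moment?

3

Sort all start/end points and keep a running count:
7:00am start Safety Interview → 1
10:05am start Retrospective Sync → 2
10:25am end Safety Interview → 1
12:30pm end Retrospective Sync → 0
12:30pm start Outreach Workshop → 1
1:25pm start Retrospective Huddle → 2
2:05pm start Sprint Call → 3
3:15pm end Retrospective Huddle → 2
3:25pm end Outreach Workshop → 1
5:05pm start Hiring Workshop → 2
5:55pm end Sprint Call → 1
6:25pm start Onboarding Interview → 2
7:55pm end Hiring Workshop → 1
8:35pm end Onboarding Interview → 0
Peak is 3, at 2:05pm (Outreach Workshop, Retrospective Huddle, Sprint Call).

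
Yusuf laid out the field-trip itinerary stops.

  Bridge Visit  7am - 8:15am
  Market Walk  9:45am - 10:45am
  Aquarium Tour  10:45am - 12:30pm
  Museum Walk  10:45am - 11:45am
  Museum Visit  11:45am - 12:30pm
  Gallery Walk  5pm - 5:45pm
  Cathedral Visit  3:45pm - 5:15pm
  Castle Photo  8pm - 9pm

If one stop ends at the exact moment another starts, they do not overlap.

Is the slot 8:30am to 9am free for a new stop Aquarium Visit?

Bridge Visit: ends 8:15am at or before Aquarium Visit starts 8:30am → clear.
Market Walk: starts 9:45am at or after Aquarium Visit ends 9am → clear.
Aquarium Tour: starts 10:45am at or after Aquarium Visit ends 9am → clear.
Museum Walk: starts 10:45am at or after Aquarium Visit ends 9am → clear.
Museum Visit: starts 11:45am at or after Aquarium Visit ends 9am → clear.
Cathedral Visit: starts 3:45pm at or after Aquarium Visit ends 9am → clear.
Gallery Walk: starts 5pm at or after Aquarium Visit ends 9am → clear.
Castle Photo: starts 8pm at or after Aquarium Visit ends 9am → clear.

Yes — the slot is free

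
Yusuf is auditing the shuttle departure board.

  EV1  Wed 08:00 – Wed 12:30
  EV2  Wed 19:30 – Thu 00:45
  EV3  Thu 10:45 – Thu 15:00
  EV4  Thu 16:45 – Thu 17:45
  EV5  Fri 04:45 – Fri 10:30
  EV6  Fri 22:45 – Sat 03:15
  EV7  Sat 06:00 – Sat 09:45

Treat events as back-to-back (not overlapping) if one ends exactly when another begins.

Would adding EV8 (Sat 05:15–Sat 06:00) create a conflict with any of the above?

No — it doesn't clash with anything

EV1: ends Wed 12:30 at or before EV8 starts Sat 05:15 → clear.
EV2: ends Thu 00:45 at or before EV8 starts Sat 05:15 → clear.
EV3: ends Thu 15:00 at or before EV8 starts Sat 05:15 → clear.
EV4: ends Thu 17:45 at or before EV8 starts Sat 05:15 → clear.
EV5: ends Fri 10:30 at or before EV8 starts Sat 05:15 → clear.
EV6: ends Sat 03:15 at or before EV8 starts Sat 05:15 → clear.
EV7: starts Sat 06:00 at or after EV8 ends Sat 06:00 → clear.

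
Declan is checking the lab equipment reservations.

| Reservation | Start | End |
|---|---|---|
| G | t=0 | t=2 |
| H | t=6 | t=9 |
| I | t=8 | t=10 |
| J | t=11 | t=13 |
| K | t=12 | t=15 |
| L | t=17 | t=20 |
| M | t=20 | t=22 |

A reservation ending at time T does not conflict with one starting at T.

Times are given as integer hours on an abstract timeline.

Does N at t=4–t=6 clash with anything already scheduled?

No — it doesn't clash with anything

G: ends t=2 at or before N starts t=4 → clear.
H: starts t=6 at or after N ends t=6 → clear.
I: starts t=8 at or after N ends t=6 → clear.
J: starts t=11 at or after N ends t=6 → clear.
K: starts t=12 at or after N ends t=6 → clear.
L: starts t=17 at or after N ends t=6 → clear.
M: starts t=20 at or after N ends t=6 → clear.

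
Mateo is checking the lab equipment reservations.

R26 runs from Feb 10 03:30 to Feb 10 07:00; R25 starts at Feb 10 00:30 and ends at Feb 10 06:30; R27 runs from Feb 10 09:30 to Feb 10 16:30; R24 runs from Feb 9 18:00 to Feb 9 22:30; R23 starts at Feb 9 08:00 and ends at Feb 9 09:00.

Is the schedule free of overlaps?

No

Check each pair: they overlap iff neither finishes before the other starts.
Sorted by start: R23, R24, R25, R26, R27.
R24 starts after R23 ends; R23 is clear from here.
R25 starts after R24 ends; R24 is clear from here.
R26 starts before R25 ends → R25 and R26 overlap.
That's a conflict, so the schedule is not conflict-free.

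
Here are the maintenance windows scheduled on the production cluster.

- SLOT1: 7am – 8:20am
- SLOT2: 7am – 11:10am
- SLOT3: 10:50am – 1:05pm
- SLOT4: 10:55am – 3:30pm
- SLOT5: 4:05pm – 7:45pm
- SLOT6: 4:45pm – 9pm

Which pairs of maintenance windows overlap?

Sorted by start: SLOT1, SLOT2, SLOT3, SLOT4, SLOT5, SLOT6.
SLOT2 starts before SLOT1 ends → SLOT1 and SLOT2 overlap.
SLOT3 starts after SLOT1 ends, so nothing later overlaps SLOT1 either.
SLOT3 starts before SLOT2 ends → SLOT2 and SLOT3 overlap.
SLOT4 starts before SLOT2 ends → SLOT2 and SLOT4 overlap.
SLOT5 starts after SLOT2 ends, so nothing later overlaps SLOT2 either.
SLOT4 starts before SLOT3 ends → SLOT3 and SLOT4 overlap.
SLOT5 starts after SLOT3 ends, so nothing later overlaps SLOT3 either.
SLOT5 starts after SLOT4 ends, so nothing later overlaps SLOT4 either.
SLOT6 starts before SLOT5 ends → SLOT5 and SLOT6 overlap.

SLOT1 & SLOT2, SLOT2 & SLOT3, SLOT2 & SLOT4, SLOT3 & SLOT4, SLOT5 & SLOT6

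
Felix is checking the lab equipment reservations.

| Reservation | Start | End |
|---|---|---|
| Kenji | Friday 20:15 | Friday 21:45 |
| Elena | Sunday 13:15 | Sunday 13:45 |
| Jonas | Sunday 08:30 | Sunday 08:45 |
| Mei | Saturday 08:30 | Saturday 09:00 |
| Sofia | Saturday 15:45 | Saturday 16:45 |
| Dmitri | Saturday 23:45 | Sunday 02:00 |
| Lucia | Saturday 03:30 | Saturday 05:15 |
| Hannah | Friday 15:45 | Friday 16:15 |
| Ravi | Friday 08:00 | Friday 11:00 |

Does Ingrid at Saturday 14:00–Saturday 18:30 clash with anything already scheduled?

Yes — it overlaps Sofia

Ravi: ends Friday 11:00 at or before Ingrid starts Saturday 14:00 → clear.
Hannah: ends Friday 16:15 at or before Ingrid starts Saturday 14:00 → clear.
Kenji: ends Friday 21:45 at or before Ingrid starts Saturday 14:00 → clear.
Lucia: ends Saturday 05:15 at or before Ingrid starts Saturday 14:00 → clear.
Mei: ends Saturday 09:00 at or before Ingrid starts Saturday 14:00 → clear.
Sofia: starts Saturday 15:45 before Ingrid ends Saturday 18:30, and ends Saturday 16:45 after Ingrid starts Saturday 14:00 → overlap.
Dmitri: starts Saturday 23:45 at or after Ingrid ends Saturday 18:30 → clear.
Jonas: starts Sunday 08:30 at or after Ingrid ends Saturday 18:30 → clear.
Elena: starts Sunday 13:15 at or after Ingrid ends Saturday 18:30 → clear.
Ingrid overlaps Sofia.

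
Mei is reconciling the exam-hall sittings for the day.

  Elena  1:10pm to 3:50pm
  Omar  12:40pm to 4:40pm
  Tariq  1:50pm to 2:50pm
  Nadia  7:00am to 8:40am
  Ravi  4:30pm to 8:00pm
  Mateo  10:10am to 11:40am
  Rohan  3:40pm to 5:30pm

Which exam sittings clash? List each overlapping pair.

Elena & Omar, Elena & Rohan, Elena & Tariq, Omar & Ravi, Omar & Rohan, Omar & Tariq, Ravi & Rohan

Sorted by start: Nadia, Mateo, Omar, Elena, Tariq, Rohan, Ravi.
Mateo starts after Nadia ends — done with Nadia.
Omar starts after Mateo ends — done with Mateo.
Elena starts before Omar ends → Omar and Elena overlap.
Tariq starts before Omar ends → Omar and Tariq overlap.
Rohan starts before Omar ends → Omar and Rohan overlap.
Ravi starts before Omar ends → Omar and Ravi overlap.
Tariq starts before Elena ends → Elena and Tariq overlap.
Rohan starts before Elena ends → Elena and Rohan overlap.
Ravi starts after Elena ends.
Rohan starts after Tariq ends — done with Tariq.
Ravi starts before Rohan ends → Rohan and Ravi overlap.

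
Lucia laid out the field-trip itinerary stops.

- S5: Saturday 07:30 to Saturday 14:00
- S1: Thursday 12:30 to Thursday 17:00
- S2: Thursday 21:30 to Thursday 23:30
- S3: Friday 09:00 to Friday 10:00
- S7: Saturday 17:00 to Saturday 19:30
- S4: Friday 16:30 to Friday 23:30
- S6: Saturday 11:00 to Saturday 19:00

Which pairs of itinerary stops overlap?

Sorted by start: S1, S2, S3, S4, S5, S6, S7.
S2 starts after S1 ends; S1 is clear from here.
S3 starts after S2 ends; S2 is clear from here.
S4 starts after S3 ends; S3 is clear from here.
S5 starts after S4 ends; S4 is clear from here.
S6 starts before S5 ends → S5 and S6 overlap.
S7 starts after S5 ends.
S7 starts before S6 ends → S6 and S7 overlap.

S5 & S6, S6 & S7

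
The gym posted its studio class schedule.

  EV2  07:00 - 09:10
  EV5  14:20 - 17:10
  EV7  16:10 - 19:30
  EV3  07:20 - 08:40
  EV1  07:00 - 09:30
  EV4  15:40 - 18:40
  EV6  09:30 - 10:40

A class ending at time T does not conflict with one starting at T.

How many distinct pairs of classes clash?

6

Two intervals overlap when each starts before the other ends.
Sorted by start: EV1, EV2, EV3, EV6, EV5, EV4, EV7.
EV2 starts before EV1 ends → EV1 and EV2 overlap.
EV3 starts before EV1 ends → EV1 and EV3 overlap.
EV6 starts exactly when EV1 ends (back-to-back, no overlap); EV1 is clear from here.
EV3 starts before EV2 ends → EV2 and EV3 overlap.
EV6 starts after EV2 ends; EV2 is clear from here.
EV6 starts after EV3 ends; EV3 is clear from here.
EV5 starts after EV6 ends; EV6 is clear from here.
EV4 starts before EV5 ends → EV5 and EV4 overlap.
EV7 starts before EV5 ends → EV5 and EV7 overlap.
EV7 starts before EV4 ends → EV4 and EV7 overlap.
Overlapping pairs: EV1 & EV2, EV1 & EV3, EV2 & EV3, EV4 & EV5, EV4 & EV7, EV5 & EV7 — 6 in total.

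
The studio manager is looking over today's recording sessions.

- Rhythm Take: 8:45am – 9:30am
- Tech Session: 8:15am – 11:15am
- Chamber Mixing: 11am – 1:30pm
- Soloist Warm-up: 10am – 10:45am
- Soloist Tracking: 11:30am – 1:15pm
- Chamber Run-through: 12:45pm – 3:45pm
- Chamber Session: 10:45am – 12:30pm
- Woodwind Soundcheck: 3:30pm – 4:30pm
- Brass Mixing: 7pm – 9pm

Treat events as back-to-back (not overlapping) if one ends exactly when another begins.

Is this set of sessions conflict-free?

Two intervals overlap when each starts before the other ends.
Sorted by start: Tech Session, Rhythm Take, Soloist Warm-up, Chamber Session, Chamber Mixing, Soloist Tracking, Chamber Run-through, Woodwind Soundcheck, Brass Mixing.
Rhythm Take starts before Tech Session ends → Tech Session and Rhythm Take overlap.
That's a conflict, so the schedule is not conflict-free.

No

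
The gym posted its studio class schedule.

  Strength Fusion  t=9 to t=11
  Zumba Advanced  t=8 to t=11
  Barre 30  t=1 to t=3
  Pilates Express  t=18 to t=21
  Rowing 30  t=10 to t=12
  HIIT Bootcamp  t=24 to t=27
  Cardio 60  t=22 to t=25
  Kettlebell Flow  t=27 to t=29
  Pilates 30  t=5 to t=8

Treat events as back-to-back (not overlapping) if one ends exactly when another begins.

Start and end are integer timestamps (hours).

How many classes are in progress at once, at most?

3

Walk through starts and ends in time order (an end at T is processed before a start at T):
t=1 start Barre 30 → 1
t=3 end Barre 30 → 0
t=5 start Pilates 30 → 1
t=8 end Pilates 30 → 0
t=8 start Zumba Advanced → 1
t=9 start Strength Fusion → 2
t=10 start Rowing 30 → 3
t=11 end Strength Fusion → 2
t=11 end Zumba Advanced → 1
t=12 end Rowing 30 → 0
t=18 start Pilates Express → 1
t=21 end Pilates Express → 0
t=22 start Cardio 60 → 1
t=24 start HIIT Bootcamp → 2
t=25 end Cardio 60 → 1
t=27 end HIIT Bootcamp → 0
t=27 start Kettlebell Flow → 1
t=29 end Kettlebell Flow → 0
Peak is 3, at t=10 (Rowing 30, Strength Fusion, Zumba Advanced).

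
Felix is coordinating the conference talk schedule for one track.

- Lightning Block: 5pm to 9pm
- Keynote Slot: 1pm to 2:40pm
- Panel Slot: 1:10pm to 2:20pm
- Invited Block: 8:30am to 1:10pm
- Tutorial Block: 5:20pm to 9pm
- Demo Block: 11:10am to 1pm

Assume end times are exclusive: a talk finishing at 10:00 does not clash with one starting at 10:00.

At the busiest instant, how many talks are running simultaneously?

2

Walk through starts and ends in time order (an end at T is processed before a start at T):
8:30am start Invited Block → 1
11:10am start Demo Block → 2
1pm end Demo Block → 1
1pm start Keynote Slot → 2
1:10pm end Invited Block → 1
1:10pm start Panel Slot → 2
2:20pm end Panel Slot → 1
2:40pm end Keynote Slot → 0
5pm start Lightning Block → 1
5:20pm start Tutorial Block → 2
9pm end Lightning Block → 1
9pm end Tutorial Block → 0
Peak is 2, at 11:10am (Demo Block, Invited Block).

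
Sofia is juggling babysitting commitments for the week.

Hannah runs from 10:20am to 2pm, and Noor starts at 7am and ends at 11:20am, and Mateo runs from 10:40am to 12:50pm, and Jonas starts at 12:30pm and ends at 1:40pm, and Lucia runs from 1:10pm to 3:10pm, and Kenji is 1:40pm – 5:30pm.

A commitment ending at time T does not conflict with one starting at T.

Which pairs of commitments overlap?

Check each pair: they overlap iff neither finishes before the other starts.
Sorted by start: Noor, Hannah, Mateo, Jonas, Lucia, Kenji.
Hannah starts before Noor ends → Noor and Hannah overlap.
Mateo starts before Noor ends → Noor and Mateo overlap.
Jonas starts after Noor ends — done with Noor.
Mateo starts before Hannah ends → Hannah and Mateo overlap.
Jonas starts before Hannah ends → Hannah and Jonas overlap.
Lucia starts before Hannah ends → Hannah and Lucia overlap.
Kenji starts before Hannah ends → Hannah and Kenji overlap.
Jonas starts before Mateo ends → Mateo and Jonas overlap.
Lucia starts after Mateo ends — done with Mateo.
Lucia starts before Jonas ends → Jonas and Lucia overlap.
Kenji starts exactly when Jonas ends (back-to-back, no overlap).
Kenji starts before Lucia ends → Lucia and Kenji overlap.

Hannah & Jonas, Hannah & Kenji, Hannah & Lucia, Hannah & Mateo, Hannah & Noor, Jonas & Lucia, Jonas & Mateo, Kenji & Lucia, Mateo & Noor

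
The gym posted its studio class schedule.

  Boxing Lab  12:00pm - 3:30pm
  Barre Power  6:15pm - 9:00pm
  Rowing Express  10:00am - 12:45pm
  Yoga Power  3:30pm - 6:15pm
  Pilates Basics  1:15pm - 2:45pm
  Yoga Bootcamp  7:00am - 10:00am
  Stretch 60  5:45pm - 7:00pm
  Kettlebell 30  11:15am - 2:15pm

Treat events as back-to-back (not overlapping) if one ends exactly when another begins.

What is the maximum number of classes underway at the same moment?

3

Sweep the timeline, counting +1 at each start and −1 at each end (ends before starts at a tie):
7:00am start Yoga Bootcamp → 1
10:00am end Yoga Bootcamp → 0
10:00am start Rowing Express → 1
11:15am start Kettlebell 30 → 2
12:00pm start Boxing Lab → 3
12:45pm end Rowing Express → 2
1:15pm start Pilates Basics → 3
2:15pm end Kettlebell 30 → 2
2:45pm end Pilates Basics → 1
3:30pm end Boxing Lab → 0
3:30pm start Yoga Power → 1
5:45pm start Stretch 60 → 2
6:15pm end Yoga Power → 1
6:15pm start Barre Power → 2
7:00pm end Stretch 60 → 1
9:00pm end Barre Power → 0
Peak is 3, at 12:00pm (Boxing Lab, Kettlebell 30, Rowing Express).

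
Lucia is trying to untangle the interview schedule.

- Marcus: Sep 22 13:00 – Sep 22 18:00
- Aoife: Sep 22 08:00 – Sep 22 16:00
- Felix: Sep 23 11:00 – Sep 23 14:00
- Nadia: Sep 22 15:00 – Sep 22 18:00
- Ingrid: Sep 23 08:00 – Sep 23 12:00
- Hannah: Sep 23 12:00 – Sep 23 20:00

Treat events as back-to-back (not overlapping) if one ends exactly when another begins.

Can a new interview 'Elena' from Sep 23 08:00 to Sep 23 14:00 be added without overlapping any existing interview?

No — it overlaps Felix, Hannah, Ingrid

Aoife: ends Sep 22 16:00 at or before Elena starts Sep 23 08:00 → clear.
Marcus: ends Sep 22 18:00 at or before Elena starts Sep 23 08:00 → clear.
Nadia: ends Sep 22 18:00 at or before Elena starts Sep 23 08:00 → clear.
Ingrid: starts Sep 23 08:00 before Elena ends Sep 23 14:00, and ends Sep 23 12:00 after Elena starts Sep 23 08:00 → overlap.
Felix: starts Sep 23 11:00 before Elena ends Sep 23 14:00, and ends Sep 23 14:00 after Elena starts Sep 23 08:00 → overlap.
Hannah: starts Sep 23 12:00 before Elena ends Sep 23 14:00, and ends Sep 23 20:00 after Elena starts Sep 23 08:00 → overlap.
Elena overlaps Felix, Ingrid, Hannah.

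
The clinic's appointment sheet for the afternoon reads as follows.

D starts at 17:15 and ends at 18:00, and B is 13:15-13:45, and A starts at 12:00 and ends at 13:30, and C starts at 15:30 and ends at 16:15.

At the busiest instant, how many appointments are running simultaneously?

Sort all start/end points and keep a running count:
12:00 start A → 1
13:15 start B → 2
13:30 end A → 1
13:45 end B → 0
15:30 start C → 1
16:15 end C → 0
17:15 start D → 1
18:00 end D → 0
Peak is 2, at 13:15 (A, B).

2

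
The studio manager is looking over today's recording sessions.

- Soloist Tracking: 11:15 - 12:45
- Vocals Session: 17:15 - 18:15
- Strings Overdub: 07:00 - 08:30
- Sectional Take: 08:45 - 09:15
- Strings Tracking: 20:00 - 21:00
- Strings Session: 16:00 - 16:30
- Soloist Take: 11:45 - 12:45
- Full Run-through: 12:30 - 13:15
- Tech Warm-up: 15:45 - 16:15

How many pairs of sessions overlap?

4

Sorted by start: Strings Overdub, Sectional Take, Soloist Tracking, Soloist Take, Full Run-through, Tech Warm-up, Strings Session, Vocals Session, Strings Tracking.
Sectional Take starts after Strings Overdub ends, so nothing later overlaps Strings Overdub either.
Soloist Tracking starts after Sectional Take ends, so nothing later overlaps Sectional Take either.
Soloist Take starts before Soloist Tracking ends → Soloist Tracking and Soloist Take overlap.
Full Run-through starts before Soloist Tracking ends → Soloist Tracking and Full Run-through overlap.
Tech Warm-up starts after Soloist Tracking ends, so nothing later overlaps Soloist Tracking either.
Full Run-through starts before Soloist Take ends → Soloist Take and Full Run-through overlap.
Tech Warm-up starts after Soloist Take ends, so nothing later overlaps Soloist Take either.
Tech Warm-up starts after Full Run-through ends, so nothing later overlaps Full Run-through either.
Strings Session starts before Tech Warm-up ends → Tech Warm-up and Strings Session overlap.
Vocals Session starts after Tech Warm-up ends, so nothing later overlaps Tech Warm-up either.
Vocals Session starts after Strings Session ends, so nothing later overlaps Strings Session either.
Strings Tracking starts after Vocals Session ends.
Overlapping pairs: Full Run-through & Soloist Take, Full Run-through & Soloist Tracking, Soloist Take & Soloist Tracking, Strings Session & Tech Warm-up — 4 in total.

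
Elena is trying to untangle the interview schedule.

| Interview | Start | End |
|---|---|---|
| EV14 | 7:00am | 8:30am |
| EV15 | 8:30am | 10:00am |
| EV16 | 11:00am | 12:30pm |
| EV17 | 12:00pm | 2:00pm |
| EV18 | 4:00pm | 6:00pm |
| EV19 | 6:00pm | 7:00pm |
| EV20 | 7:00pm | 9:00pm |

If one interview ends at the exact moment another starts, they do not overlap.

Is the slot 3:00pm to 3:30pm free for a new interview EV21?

EV14: ends 8:30am at or before EV21 starts 3:00pm → clear.
EV15: ends 10:00am at or before EV21 starts 3:00pm → clear.
EV16: ends 12:30pm at or before EV21 starts 3:00pm → clear.
EV17: ends 2:00pm at or before EV21 starts 3:00pm → clear.
EV18: starts 4:00pm at or after EV21 ends 3:30pm → clear.
EV19: starts 6:00pm at or after EV21 ends 3:30pm → clear.
EV20: starts 7:00pm at or after EV21 ends 3:30pm → clear.

Yes — the slot is free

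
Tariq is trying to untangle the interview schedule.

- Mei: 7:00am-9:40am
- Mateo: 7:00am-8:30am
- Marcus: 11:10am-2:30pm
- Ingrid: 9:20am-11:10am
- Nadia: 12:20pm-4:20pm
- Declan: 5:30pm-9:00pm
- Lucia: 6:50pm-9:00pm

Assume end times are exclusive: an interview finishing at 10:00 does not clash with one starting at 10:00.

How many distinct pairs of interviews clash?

4

Sorted by start: Mateo, Mei, Ingrid, Marcus, Nadia, Declan, Lucia.
Mei starts before Mateo ends → Mateo and Mei overlap.
Ingrid starts after Mateo ends, so Mateo has no further overlaps.
Ingrid starts before Mei ends → Mei and Ingrid overlap.
Marcus starts after Mei ends, so Mei has no further overlaps.
Marcus starts exactly when Ingrid ends (back-to-back, no overlap), so Ingrid has no further overlaps.
Nadia starts before Marcus ends → Marcus and Nadia overlap.
Declan starts after Marcus ends, so Marcus has no further overlaps.
Declan starts after Nadia ends, so Nadia has no further overlaps.
Lucia starts before Declan ends → Declan and Lucia overlap.
Overlapping pairs: Declan & Lucia, Ingrid & Mei, Marcus & Nadia, Mateo & Mei — 4 in total.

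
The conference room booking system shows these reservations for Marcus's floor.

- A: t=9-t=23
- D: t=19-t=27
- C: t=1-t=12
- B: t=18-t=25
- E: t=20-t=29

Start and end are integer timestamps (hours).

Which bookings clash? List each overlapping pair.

A & B, A & C, A & D, A & E, B & D, B & E, D & E

Sorted by start: C, A, B, D, E.
A starts before C ends → C and A overlap.
B starts after C ends — done with C.
B starts before A ends → A and B overlap.
D starts before A ends → A and D overlap.
E starts before A ends → A and E overlap.
D starts before B ends → B and D overlap.
E starts before B ends → B and E overlap.
E starts before D ends → D and E overlap.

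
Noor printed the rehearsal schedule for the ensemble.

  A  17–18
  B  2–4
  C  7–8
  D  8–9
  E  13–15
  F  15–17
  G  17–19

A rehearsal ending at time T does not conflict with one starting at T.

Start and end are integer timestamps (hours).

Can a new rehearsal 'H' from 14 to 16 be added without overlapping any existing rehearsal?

No — it overlaps E, F

B: ends 4 at or before H starts 14 → clear.
C: ends 8 at or before H starts 14 → clear.
D: ends 9 at or before H starts 14 → clear.
E: starts 13 before H ends 16, and ends 15 after H starts 14 → overlap.
F: starts 15 before H ends 16, and ends 17 after H starts 14 → overlap.
A: starts 17 at or after H ends 16 → clear.
G: starts 17 at or after H ends 16 → clear.
H overlaps E, F.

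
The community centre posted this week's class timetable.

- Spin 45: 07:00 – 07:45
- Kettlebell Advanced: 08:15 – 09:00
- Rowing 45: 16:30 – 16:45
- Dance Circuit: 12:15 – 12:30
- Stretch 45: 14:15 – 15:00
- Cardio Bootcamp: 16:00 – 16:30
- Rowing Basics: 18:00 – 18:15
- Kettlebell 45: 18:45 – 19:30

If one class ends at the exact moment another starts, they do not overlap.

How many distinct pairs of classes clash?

Sorted by start: Spin 45, Kettlebell Advanced, Dance Circuit, Stretch 45, Cardio Bootcamp, Rowing 45, Rowing Basics, Kettlebell 45.
Kettlebell Advanced starts after Spin 45 ends; Spin 45 is clear from here.
Dance Circuit starts after Kettlebell Advanced ends; Kettlebell Advanced is clear from here.
Stretch 45 starts after Dance Circuit ends; Dance Circuit is clear from here.
Cardio Bootcamp starts after Stretch 45 ends; Stretch 45 is clear from here.
Rowing 45 starts exactly when Cardio Bootcamp ends (back-to-back, no overlap); Cardio Bootcamp is clear from here.
Rowing Basics starts after Rowing 45 ends; Rowing 45 is clear from here.
Kettlebell 45 starts after Rowing Basics ends.
No pair overlaps.

0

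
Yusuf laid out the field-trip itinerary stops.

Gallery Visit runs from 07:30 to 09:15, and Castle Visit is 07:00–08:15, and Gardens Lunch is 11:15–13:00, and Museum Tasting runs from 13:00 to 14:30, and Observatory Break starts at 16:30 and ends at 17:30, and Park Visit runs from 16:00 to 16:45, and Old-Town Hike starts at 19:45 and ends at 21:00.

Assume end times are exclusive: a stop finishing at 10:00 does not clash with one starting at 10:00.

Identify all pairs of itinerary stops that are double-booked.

Castle Visit & Gallery Visit, Observatory Break & Park Visit

Sorted by start: Castle Visit, Gallery Visit, Gardens Lunch, Museum Tasting, Park Visit, Observatory Break, Old-Town Hike.
Gallery Visit starts before Castle Visit ends → Castle Visit and Gallery Visit overlap.
Gardens Lunch starts after Castle Visit ends — done with Castle Visit.
Gardens Lunch starts after Gallery Visit ends — done with Gallery Visit.
Museum Tasting starts exactly when Gardens Lunch ends (back-to-back, no overlap) — done with Gardens Lunch.
Park Visit starts after Museum Tasting ends — done with Museum Tasting.
Observatory Break starts before Park Visit ends → Park Visit and Observatory Break overlap.
Old-Town Hike starts after Park Visit ends.
Old-Town Hike starts after Observatory Break ends.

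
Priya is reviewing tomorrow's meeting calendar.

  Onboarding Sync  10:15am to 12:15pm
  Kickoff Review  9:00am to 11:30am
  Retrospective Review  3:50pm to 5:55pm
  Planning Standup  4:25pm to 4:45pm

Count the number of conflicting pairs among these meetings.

2

Sorted by start: Kickoff Review, Onboarding Sync, Retrospective Review, Planning Standup.
Onboarding Sync starts before Kickoff Review ends → Kickoff Review and Onboarding Sync overlap.
Retrospective Review starts after Kickoff Review ends, so nothing later overlaps Kickoff Review either.
Retrospective Review starts after Onboarding Sync ends, so nothing later overlaps Onboarding Sync either.
Planning Standup starts before Retrospective Review ends → Retrospective Review and Planning Standup overlap.
Overlapping pairs: Kickoff Review & Onboarding Sync, Planning Standup & Retrospective Review — 2 in total.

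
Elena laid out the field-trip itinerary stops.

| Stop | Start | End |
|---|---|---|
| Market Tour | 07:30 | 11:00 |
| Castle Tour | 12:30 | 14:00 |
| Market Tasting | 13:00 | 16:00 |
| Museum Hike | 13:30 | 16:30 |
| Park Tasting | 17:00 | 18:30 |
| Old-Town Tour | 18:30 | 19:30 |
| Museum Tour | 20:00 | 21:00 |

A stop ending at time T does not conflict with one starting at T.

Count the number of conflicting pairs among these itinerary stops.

3

Sorted by start: Market Tour, Castle Tour, Market Tasting, Museum Hike, Park Tasting, Old-Town Tour, Museum Tour.
Castle Tour starts after Market Tour ends, so nothing later overlaps Market Tour either.
Market Tasting starts before Castle Tour ends → Castle Tour and Market Tasting overlap.
Museum Hike starts before Castle Tour ends → Castle Tour and Museum Hike overlap.
Park Tasting starts after Castle Tour ends, so nothing later overlaps Castle Tour either.
Museum Hike starts before Market Tasting ends → Market Tasting and Museum Hike overlap.
Park Tasting starts after Market Tasting ends, so nothing later overlaps Market Tasting either.
Park Tasting starts after Museum Hike ends, so nothing later overlaps Museum Hike either.
Old-Town Tour starts exactly when Park Tasting ends (back-to-back, no overlap), so nothing later overlaps Park Tasting either.
Museum Tour starts after Old-Town Tour ends.
Overlapping pairs: Castle Tour & Market Tasting, Castle Tour & Museum Hike, Market Tasting & Museum Hike — 3 in total.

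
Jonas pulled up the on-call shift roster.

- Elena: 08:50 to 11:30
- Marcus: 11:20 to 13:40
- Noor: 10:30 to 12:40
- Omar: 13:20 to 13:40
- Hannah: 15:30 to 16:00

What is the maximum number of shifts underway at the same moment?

3

Walk through starts and ends in time order (an end at T is processed before a start at T):
08:50 start Elena → 1
10:30 start Noor → 2
11:20 start Marcus → 3
11:30 end Elena → 2
12:40 end Noor → 1
13:20 start Omar → 2
13:40 end Marcus → 1
13:40 end Omar → 0
15:30 start Hannah → 1
16:00 end Hannah → 0
Peak is 3, at 11:20 (Elena, Marcus, Noor).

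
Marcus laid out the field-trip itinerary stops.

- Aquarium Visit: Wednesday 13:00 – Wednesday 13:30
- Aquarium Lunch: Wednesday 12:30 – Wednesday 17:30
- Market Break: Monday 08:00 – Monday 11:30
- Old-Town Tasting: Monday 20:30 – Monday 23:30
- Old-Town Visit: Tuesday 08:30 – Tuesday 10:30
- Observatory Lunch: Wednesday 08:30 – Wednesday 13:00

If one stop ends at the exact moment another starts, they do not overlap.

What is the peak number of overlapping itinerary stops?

2

Sort all start/end points and keep a running count:
Monday 08:00 start Market Break → 1
Monday 11:30 end Market Break → 0
Monday 20:30 start Old-Town Tasting → 1
Monday 23:30 end Old-Town Tasting → 0
Tuesday 08:30 start Old-Town Visit → 1
Tuesday 10:30 end Old-Town Visit → 0
Wednesday 08:30 start Observatory Lunch → 1
Wednesday 12:30 start Aquarium Lunch → 2
Wednesday 13:00 end Observatory Lunch → 1
Wednesday 13:00 start Aquarium Visit → 2
Wednesday 13:30 end Aquarium Visit → 1
Wednesday 17:30 end Aquarium Lunch → 0
Peak is 2, at Wednesday 12:30 (Aquarium Lunch, Observatory Lunch).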